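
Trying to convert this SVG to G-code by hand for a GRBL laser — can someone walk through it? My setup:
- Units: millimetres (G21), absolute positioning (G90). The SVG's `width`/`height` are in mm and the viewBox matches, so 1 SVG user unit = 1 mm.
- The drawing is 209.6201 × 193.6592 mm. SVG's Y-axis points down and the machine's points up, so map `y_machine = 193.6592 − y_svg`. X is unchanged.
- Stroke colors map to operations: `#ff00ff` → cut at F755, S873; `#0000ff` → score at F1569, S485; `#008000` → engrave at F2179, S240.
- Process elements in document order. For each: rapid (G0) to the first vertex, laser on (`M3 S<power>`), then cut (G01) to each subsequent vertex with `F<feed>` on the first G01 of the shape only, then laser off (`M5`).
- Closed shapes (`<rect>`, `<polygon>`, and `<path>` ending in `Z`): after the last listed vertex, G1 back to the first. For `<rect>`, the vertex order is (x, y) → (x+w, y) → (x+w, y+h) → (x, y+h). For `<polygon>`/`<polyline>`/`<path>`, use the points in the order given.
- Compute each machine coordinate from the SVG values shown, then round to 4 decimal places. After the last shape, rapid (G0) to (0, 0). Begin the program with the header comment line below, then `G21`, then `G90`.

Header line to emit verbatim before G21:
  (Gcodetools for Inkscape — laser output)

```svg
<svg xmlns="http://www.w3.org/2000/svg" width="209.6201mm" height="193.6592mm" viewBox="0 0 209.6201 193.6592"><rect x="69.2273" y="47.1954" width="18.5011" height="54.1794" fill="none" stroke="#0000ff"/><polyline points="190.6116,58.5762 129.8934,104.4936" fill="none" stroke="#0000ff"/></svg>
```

viewBox `0 0 209.6201 193.6592` with mm width/height → 1 unit = 1 mm. Flip: y_m = 193.6592 − y_svg.

**Shape 1** — `<rect>` rectangle, stroke `#0000ff` → score (S485, F1569). Machine vertices: (69.2273,146.4638) → (87.7284,146.4638) → (87.7284,92.2844) → (69.2273,92.2844) → (69.2273,146.4638). Closed: final G1 returns to the first vertex.

**Shape 2** — `<polyline>` line segment, stroke `#0000ff` → score (S485, F1569). Machine vertices: (190.6116,135.0830) → (129.8934,89.1656). Open path.

(Gcodetools for Inkscape — laser output)
G21
G90
G0 X69.2273 Y146.4638
M3 S485
G01 X87.7284 Y146.4638 F1569
G01 X87.7284 Y92.2844
G01 X69.2273 Y92.2844
G01 X69.2273 Y146.4638
M5
G0 X190.6116 Y135.0830
M3 S485
G01 X129.8934 Y89.1656 F1569
M5
G0 X0.0000 Y0.0000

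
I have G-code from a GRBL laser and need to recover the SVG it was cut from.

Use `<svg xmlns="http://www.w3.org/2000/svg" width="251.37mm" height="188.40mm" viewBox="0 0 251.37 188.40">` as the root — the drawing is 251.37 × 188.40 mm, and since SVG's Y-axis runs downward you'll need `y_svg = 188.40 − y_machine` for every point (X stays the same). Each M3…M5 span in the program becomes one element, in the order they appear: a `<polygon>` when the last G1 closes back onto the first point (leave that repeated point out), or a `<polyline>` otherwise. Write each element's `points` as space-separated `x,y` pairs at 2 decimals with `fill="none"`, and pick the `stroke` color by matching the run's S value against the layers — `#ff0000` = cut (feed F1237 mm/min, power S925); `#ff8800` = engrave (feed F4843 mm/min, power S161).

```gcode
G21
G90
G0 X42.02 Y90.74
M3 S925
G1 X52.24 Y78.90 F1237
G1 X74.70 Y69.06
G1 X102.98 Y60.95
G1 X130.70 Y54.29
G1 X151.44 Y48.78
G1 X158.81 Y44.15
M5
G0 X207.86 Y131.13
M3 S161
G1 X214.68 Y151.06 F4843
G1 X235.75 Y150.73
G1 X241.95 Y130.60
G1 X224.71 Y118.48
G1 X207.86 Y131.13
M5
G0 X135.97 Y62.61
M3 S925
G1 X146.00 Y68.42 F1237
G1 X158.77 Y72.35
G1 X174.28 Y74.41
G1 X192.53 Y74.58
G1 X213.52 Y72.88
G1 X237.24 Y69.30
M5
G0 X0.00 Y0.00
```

<svg xmlns="http://www.w3.org/2000/svg" width="251.37mm" height="188.40mm" viewBox="0 0 251.37 188.40">
  <polyline points="42.02,97.66 52.24,109.50 74.70,119.34 102.98,127.45 130.70,134.11 151.44,139.62 158.81,144.25" fill="none" stroke="#ff0000"/>
  <polygon points="207.86,57.27 214.68,37.34 235.75,37.67 241.95,57.80 224.71,69.92" fill="none" stroke="#ff8800"/>
  <polyline points="135.97,125.79 146.00,119.98 158.77,116.05 174.28,113.99 192.53,113.82 213.52,115.52 237.24,119.10" fill="none" stroke="#ff0000"/>
</svg>

Machine Y-up, SVG Y-down with viewBox height 188.40, so y_svg = 188.40 − y_machine; X carries over.

Run 1: S925 ⇒ cut layer `#ff0000`. The run is open, so emit a `<polyline>` with points (Y-flipped): 42.02,97.66 52.24,109.50 74.70,119.34 102.98,127.45 130.70,134.11 151.44,139.62 158.81,144.25.

Run 2: power S161 maps to stroke `#ff8800` (engrave). The run returns to its start, so emit a `<polygon>` with points (Y-flipped): 207.86,57.27 214.68,37.34 235.75,37.67 241.95,57.80 224.71,69.92.

Run 3: the run's S925 means `#ff0000` (cut). The run is open, so emit a `<polyline>` with points (Y-flipped): 135.97,125.79 146.00,119.98 158.77,116.05 174.28,113.99 192.53,113.82 213.52,115.52 237.24,119.10.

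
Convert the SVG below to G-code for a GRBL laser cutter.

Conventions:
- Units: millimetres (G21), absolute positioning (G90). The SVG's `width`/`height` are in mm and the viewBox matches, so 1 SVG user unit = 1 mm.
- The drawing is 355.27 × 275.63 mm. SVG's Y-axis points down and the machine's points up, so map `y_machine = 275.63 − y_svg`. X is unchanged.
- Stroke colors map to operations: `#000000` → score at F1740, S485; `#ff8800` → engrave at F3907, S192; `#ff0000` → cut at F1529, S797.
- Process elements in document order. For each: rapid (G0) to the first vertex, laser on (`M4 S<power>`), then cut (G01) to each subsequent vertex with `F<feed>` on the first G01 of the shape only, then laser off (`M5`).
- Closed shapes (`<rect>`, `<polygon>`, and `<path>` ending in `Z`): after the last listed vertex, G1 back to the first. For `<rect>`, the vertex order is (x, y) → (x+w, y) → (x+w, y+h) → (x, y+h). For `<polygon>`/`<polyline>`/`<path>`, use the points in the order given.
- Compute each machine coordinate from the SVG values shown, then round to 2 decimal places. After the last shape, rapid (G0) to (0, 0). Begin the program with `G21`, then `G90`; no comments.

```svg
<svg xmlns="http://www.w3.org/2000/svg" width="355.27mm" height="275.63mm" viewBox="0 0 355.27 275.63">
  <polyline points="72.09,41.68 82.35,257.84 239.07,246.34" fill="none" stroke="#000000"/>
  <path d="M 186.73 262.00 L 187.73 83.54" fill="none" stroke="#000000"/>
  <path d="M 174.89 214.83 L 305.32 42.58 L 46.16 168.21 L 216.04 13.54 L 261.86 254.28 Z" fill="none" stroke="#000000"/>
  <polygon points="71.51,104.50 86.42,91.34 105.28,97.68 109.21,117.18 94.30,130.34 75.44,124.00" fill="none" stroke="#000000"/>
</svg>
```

viewBox `0 0 355.27 275.63` with mm width/height → 1 unit = 1 mm. Flip: y_m = 275.63 − y_svg.

**Shape 1** — `<polyline>` open polyline, stroke `#000000` → score (S485, F1740). Machine vertices: (72.09,233.95) → (82.35,17.79) → (239.07,29.29). Open path.

**Shape 2** — `<path>` line segment, stroke `#000000` → score (S485, F1740). Machine vertices: (186.73,13.63) → (187.73,192.09). Open path.

**Shape 3** — `<path>` closed polygon, stroke `#000000` → score (S485, F1740). Machine vertices: (174.89,60.80) → (305.32,233.05) → (46.16,107.42) → (216.04,262.09) → (261.86,21.35) → (174.89,60.80). Closed: final G1 returns to the first vertex.

**Shape 4** — `<polygon>` regular polygon, stroke `#000000` → score (S485, F1740). Machine vertices: (71.51,171.13) → (86.42,184.29) → (105.28,177.95) → (109.21,158.45) → (94.30,145.29) → (75.44,151.63) → (71.51,171.13). Closed: final G1 returns to the first vertex.

G21
G90
G0 X72.09 Y233.95
M4 S485
G01 X82.35 Y17.79 F1740
G01 X239.07 Y29.29
M5
G0 X186.73 Y13.63
M4 S485
G01 X187.73 Y192.09 F1740
M5
G0 X174.89 Y60.80
M4 S485
G01 X305.32 Y233.05 F1740
G01 X46.16 Y107.42
G01 X216.04 Y262.09
G01 X261.86 Y21.35
G01 X174.89 Y60.80
M5
G0 X71.51 Y171.13
M4 S485
G01 X86.42 Y184.29 F1740
G01 X105.28 Y177.95
G01 X109.21 Y158.45
G01 X94.30 Y145.29
G01 X75.44 Y151.63
G01 X71.51 Y171.13
M5
G0 X0.00 Y0.00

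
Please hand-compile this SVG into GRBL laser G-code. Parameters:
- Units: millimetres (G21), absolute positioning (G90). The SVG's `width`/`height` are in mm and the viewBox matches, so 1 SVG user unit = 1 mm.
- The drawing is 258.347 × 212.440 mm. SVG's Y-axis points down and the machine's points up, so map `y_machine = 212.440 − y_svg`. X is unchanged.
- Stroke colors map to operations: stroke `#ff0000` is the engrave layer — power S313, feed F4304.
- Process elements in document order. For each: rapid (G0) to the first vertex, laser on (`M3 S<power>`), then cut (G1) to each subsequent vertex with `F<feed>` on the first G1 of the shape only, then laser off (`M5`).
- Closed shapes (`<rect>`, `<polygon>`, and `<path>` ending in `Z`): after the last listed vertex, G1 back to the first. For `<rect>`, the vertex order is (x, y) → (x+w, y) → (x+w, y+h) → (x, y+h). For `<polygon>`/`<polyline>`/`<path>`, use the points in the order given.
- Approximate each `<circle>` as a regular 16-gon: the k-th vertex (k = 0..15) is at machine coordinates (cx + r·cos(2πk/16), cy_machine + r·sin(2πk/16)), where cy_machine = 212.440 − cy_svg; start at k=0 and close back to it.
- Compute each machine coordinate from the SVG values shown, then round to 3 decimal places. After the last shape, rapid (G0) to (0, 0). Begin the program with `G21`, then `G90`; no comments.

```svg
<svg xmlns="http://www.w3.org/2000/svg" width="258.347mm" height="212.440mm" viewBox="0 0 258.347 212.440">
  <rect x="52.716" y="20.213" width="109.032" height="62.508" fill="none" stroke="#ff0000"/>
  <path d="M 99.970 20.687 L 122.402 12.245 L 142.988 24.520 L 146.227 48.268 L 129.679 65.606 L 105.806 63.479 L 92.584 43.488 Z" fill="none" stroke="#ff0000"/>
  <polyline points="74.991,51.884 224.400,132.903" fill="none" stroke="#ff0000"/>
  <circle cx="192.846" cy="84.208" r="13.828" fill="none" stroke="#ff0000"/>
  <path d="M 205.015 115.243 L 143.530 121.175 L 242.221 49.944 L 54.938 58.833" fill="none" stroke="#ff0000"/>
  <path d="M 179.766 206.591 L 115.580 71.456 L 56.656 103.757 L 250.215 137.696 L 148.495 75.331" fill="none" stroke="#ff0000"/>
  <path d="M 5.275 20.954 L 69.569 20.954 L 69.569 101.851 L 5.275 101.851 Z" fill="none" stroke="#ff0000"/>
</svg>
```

1 u = 1 mm; y_m = 212.440 − y.

[1] `<rect>` rectangle, #ff0000→engrave S313 F4304: (52.716,192.227) → (161.748,192.227) → (161.748,129.719) → (52.716,129.719) → (52.716,192.227) (closed)

[2] `<path>` regular polygon, #ff0000→engrave S313 F4304: (99.970,191.753) → (122.402,200.195) → (142.988,187.920) → (146.227,164.172) → (129.679,146.834) → (105.806,148.961) → (92.584,168.952) → (99.970,191.753) (closed)

[3] `<polyline>` line segment, #ff0000→engrave S313 F4304: (74.991,160.556) → (224.400,79.537)

[4] `<circle>` circle, #ff0000→engrave S313 F4304: (206.674,128.232) → (205.621,133.524) → (202.624,138.010) → (198.138,141.007) → (192.846,142.060) → (187.554,141.007) → (183.068,138.010) → (180.071,133.524) → (179.018,128.232) → (180.071,122.940) → (183.068,118.454) → (187.554,115.457) → (192.846,114.404) → (198.138,115.457) → (202.624,118.454) → (205.621,122.940) → (206.674,128.232) (closed)

[5] `<path>` open polyline, #ff0000→engrave S313 F4304: (205.015,97.197) → (143.530,91.265) → (242.221,162.496) → (54.938,153.607)

[6] `<path>` open polyline, #ff0000→engrave S313 F4304: (179.766,5.849) → (115.580,140.984) → (56.656,108.683) → (250.215,74.744) → (148.495,137.109)

[7] `<path>` rectangle, #ff0000→engrave S313 F4304: (5.275,191.486) → (69.569,191.486) → (69.569,110.589) → (5.275,110.589) → (5.275,191.486) (closed)

G21
G90
G0 X52.716 Y192.227
M3 S313
G1 X161.748 Y192.227 F4304
G1 X161.748 Y129.719
G1 X52.716 Y129.719
G1 X52.716 Y192.227
M5
G0 X99.970 Y191.753
M3 S313
G1 X122.402 Y200.195 F4304
G1 X142.988 Y187.920
G1 X146.227 Y164.172
G1 X129.679 Y146.834
G1 X105.806 Y148.961
G1 X92.584 Y168.952
G1 X99.970 Y191.753
M5
G0 X74.991 Y160.556
M3 S313
G1 X224.400 Y79.537 F4304
M5
G0 X206.674 Y128.232
M3 S313
G1 X205.621 Y133.524 F4304
G1 X202.624 Y138.010
G1 X198.138 Y141.007
G1 X192.846 Y142.060
G1 X187.554 Y141.007
G1 X183.068 Y138.010
G1 X180.071 Y133.524
G1 X179.018 Y128.232
G1 X180.071 Y122.940
G1 X183.068 Y118.454
G1 X187.554 Y115.457
G1 X192.846 Y114.404
G1 X198.138 Y115.457
G1 X202.624 Y118.454
G1 X205.621 Y122.940
G1 X206.674 Y128.232
M5
G0 X205.015 Y97.197
M3 S313
G1 X143.530 Y91.265 F4304
G1 X242.221 Y162.496
G1 X54.938 Y153.607
M5
G0 X179.766 Y5.849
M3 S313
G1 X115.580 Y140.984 F4304
G1 X56.656 Y108.683
G1 X250.215 Y74.744
G1 X148.495 Y137.109
M5
G0 X5.275 Y191.486
M3 S313
G1 X69.569 Y191.486 F4304
G1 X69.569 Y110.589
G1 X5.275 Y110.589
G1 X5.275 Y191.486
M5
G0 X0.000 Y0.000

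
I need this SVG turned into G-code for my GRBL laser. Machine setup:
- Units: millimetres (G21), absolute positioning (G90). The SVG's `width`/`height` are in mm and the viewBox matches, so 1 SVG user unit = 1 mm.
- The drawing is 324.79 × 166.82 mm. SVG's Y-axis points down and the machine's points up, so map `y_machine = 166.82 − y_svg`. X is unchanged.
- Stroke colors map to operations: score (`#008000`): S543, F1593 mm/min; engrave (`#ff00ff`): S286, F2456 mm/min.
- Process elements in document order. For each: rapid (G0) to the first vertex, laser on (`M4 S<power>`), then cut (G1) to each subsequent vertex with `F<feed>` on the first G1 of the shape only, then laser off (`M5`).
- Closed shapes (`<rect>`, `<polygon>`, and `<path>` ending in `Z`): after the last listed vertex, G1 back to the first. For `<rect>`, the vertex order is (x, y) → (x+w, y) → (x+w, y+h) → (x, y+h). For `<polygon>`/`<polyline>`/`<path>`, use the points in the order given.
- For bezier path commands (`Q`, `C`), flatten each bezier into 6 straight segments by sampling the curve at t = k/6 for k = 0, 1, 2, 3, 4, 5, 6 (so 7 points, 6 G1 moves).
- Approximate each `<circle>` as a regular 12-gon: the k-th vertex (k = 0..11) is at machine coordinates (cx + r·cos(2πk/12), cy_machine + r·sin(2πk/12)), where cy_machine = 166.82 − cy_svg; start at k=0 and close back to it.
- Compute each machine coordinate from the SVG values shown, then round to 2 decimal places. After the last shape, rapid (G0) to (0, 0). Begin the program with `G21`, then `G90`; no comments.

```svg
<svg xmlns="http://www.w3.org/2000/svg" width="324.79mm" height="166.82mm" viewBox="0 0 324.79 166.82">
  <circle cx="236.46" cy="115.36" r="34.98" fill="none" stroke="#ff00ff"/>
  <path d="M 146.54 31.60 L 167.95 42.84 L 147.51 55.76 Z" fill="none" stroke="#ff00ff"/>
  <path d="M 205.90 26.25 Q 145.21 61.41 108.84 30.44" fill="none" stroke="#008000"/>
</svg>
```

1 u = 1 mm; y_m = 166.82 − y.

[1] `<circle>` circle, #ff00ff→engrave S286 F2456: (271.44,51.46) → (266.75,68.95) → (253.95,81.75) → (236.46,86.44) → (218.97,81.75) → (206.17,68.95) → (201.48,51.46) → (206.17,33.97) → (218.97,21.17) → (236.46,16.48) → (253.95,21.17) → (266.75,33.97) → (271.44,51.46) (closed)

[2] `<path>` regular polygon, #ff00ff→engrave S286 F2456: (146.54,135.22) → (167.95,123.98) → (147.51,111.06) → (146.54,135.22) (closed)

[3] `<path>` quadratic bezier, #008000→score S543 F1593: (205.90,140.57) → (186.35,130.69) → (168.14,124.48) → (151.29,121.94) → (135.79,123.08) → (121.64,127.89) → (108.84,136.38)

G21
G90
G0 X271.44 Y51.46
M4 S286
G1 X266.75 Y68.95 F2456
G1 X253.95 Y81.75
G1 X236.46 Y86.44
G1 X218.97 Y81.75
G1 X206.17 Y68.95
G1 X201.48 Y51.46
G1 X206.17 Y33.97
G1 X218.97 Y21.17
G1 X236.46 Y16.48
G1 X253.95 Y21.17
G1 X266.75 Y33.97
G1 X271.44 Y51.46
M5
G0 X146.54 Y135.22
M4 S286
G1 X167.95 Y123.98 F2456
G1 X147.51 Y111.06
G1 X146.54 Y135.22
M5
G0 X205.90 Y140.57
M4 S543
G1 X186.35 Y130.69 F1593
G1 X168.14 Y124.48
G1 X151.29 Y121.94
G1 X135.79 Y123.08
G1 X121.64 Y127.89
G1 X108.84 Y136.38
M5
G0 X0.00 Y0.00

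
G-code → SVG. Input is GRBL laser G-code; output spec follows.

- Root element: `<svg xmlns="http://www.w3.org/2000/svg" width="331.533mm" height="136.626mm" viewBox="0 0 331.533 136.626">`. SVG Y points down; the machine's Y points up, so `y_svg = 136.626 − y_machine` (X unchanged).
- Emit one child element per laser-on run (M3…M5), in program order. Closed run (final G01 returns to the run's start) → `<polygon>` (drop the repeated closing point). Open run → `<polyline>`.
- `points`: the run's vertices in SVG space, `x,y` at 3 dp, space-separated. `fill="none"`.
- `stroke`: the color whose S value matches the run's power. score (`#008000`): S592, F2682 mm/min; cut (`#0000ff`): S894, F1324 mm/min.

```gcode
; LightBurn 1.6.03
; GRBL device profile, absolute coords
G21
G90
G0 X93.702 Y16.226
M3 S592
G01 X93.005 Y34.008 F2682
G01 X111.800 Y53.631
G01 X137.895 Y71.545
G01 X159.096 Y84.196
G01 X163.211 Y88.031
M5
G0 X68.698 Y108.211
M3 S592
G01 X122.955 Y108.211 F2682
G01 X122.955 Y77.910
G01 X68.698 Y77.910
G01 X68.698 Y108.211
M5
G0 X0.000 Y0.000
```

Each laser-on run becomes one SVG element. Flip Y back into SVG space with y_svg = 136.626 − y_machine. Every run uses S592, so all elements get stroke `#008000` (score).

Run 1: The run is open, so emit a `<polyline>` with points (Y-flipped): 93.702,120.400 93.005,102.618 111.800,82.995 137.895,65.081 159.096,52.430 163.211,48.595.

Run 2: The run returns to its start, so emit a `<polygon>` with points (Y-flipped): 68.698,28.415 122.955,28.415 122.955,58.716 68.698,58.716.

<svg xmlns="http://www.w3.org/2000/svg" width="331.533mm" height="136.626mm" viewBox="0 0 331.533 136.626">
  <polyline points="93.702,120.400 93.005,102.618 111.800,82.995 137.895,65.081 159.096,52.430 163.211,48.595" fill="none" stroke="#008000"/>
  <polygon points="68.698,28.415 122.955,28.415 122.955,58.716 68.698,58.716" fill="none" stroke="#008000"/>
</svg>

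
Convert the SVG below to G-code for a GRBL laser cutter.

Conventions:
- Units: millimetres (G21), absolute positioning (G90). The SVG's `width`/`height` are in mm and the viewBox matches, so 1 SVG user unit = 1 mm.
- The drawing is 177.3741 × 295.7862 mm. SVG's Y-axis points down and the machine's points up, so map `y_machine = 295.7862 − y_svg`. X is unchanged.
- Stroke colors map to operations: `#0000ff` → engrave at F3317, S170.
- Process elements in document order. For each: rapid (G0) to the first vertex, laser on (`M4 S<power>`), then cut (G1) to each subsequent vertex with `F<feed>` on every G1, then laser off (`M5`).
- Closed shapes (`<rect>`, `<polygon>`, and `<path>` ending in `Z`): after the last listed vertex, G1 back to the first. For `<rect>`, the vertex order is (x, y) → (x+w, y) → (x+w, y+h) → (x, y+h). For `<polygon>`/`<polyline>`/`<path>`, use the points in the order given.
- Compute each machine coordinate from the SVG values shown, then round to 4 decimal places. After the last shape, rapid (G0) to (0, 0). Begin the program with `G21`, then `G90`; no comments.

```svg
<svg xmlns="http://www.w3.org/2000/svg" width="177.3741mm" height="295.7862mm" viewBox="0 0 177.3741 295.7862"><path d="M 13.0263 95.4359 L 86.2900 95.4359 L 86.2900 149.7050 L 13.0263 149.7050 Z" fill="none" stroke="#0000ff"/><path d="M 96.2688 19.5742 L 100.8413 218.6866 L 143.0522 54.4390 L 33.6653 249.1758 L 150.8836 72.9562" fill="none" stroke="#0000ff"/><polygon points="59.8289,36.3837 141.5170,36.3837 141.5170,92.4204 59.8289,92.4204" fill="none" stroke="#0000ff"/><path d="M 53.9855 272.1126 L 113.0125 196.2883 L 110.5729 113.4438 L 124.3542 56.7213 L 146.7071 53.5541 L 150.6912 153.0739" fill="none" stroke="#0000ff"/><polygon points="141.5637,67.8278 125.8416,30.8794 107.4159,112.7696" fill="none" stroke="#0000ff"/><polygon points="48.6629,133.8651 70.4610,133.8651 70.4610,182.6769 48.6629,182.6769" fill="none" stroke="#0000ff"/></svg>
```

G21
G90
G0 X13.0263 Y200.3503
M4 S170
G1 X86.2900 Y200.3503 F3317
G1 X86.2900 Y146.0812 F3317
G1 X13.0263 Y146.0812 F3317
G1 X13.0263 Y200.3503 F3317
M5
G0 X96.2688 Y276.2120
M4 S170
G1 X100.8413 Y77.0996 F3317
G1 X143.0522 Y241.3472 F3317
G1 X33.6653 Y46.6104 F3317
G1 X150.8836 Y222.8300 F3317
M5
G0 X59.8289 Y259.4025
M4 S170
G1 X141.5170 Y259.4025 F3317
G1 X141.5170 Y203.3658 F3317
G1 X59.8289 Y203.3658 F3317
G1 X59.8289 Y259.4025 F3317
M5
G0 X53.9855 Y23.6736
M4 S170
G1 X113.0125 Y99.4979 F3317
G1 X110.5729 Y182.3424 F3317
G1 X124.3542 Y239.0649 F3317
G1 X146.7071 Y242.2321 F3317
G1 X150.6912 Y142.7123 F3317
M5
G0 X141.5637 Y227.9584
M4 S170
G1 X125.8416 Y264.9068 F3317
G1 X107.4159 Y183.0166 F3317
G1 X141.5637 Y227.9584 F3317
M5
G0 X48.6629 Y161.9211
M4 S170
G1 X70.4610 Y161.9211 F3317
G1 X70.4610 Y113.1093 F3317
G1 X48.6629 Y113.1093 F3317
G1 X48.6629 Y161.9211 F3317
M5
G0 X0.0000 Y0.0000

1 u = 1 mm; y_m = 295.7862 − y.

[1] `<path>` rectangle, #0000ff→engrave S170 F3317: (13.0263,200.3503) → (86.2900,200.3503) → (86.2900,146.0812) → (13.0263,146.0812) → (13.0263,200.3503) (closed)

[2] `<path>` open polyline, #0000ff→engrave S170 F3317: (96.2688,276.2120) → (100.8413,77.0996) → (143.0522,241.3472) → (33.6653,46.6104) → (150.8836,222.8300)

[3] `<polygon>` rectangle, #0000ff→engrave S170 F3317: (59.8289,259.4025) → (141.5170,259.4025) → (141.5170,203.3658) → (59.8289,203.3658) → (59.8289,259.4025) (closed)

[4] `<path>` open polyline, #0000ff→engrave S170 F3317: (53.9855,23.6736) → (113.0125,99.4979) → (110.5729,182.3424) → (124.3542,239.0649) → (146.7071,242.2321) → (150.6912,142.7123)

[5] `<polygon>` closed polygon, #0000ff→engrave S170 F3317: (141.5637,227.9584) → (125.8416,264.9068) → (107.4159,183.0166) → (141.5637,227.9584) (closed)

[6] `<polygon>` rectangle, #0000ff→engrave S170 F3317: (48.6629,161.9211) → (70.4610,161.9211) → (70.4610,113.1093) → (48.6629,113.1093) → (48.6629,161.9211) (closed)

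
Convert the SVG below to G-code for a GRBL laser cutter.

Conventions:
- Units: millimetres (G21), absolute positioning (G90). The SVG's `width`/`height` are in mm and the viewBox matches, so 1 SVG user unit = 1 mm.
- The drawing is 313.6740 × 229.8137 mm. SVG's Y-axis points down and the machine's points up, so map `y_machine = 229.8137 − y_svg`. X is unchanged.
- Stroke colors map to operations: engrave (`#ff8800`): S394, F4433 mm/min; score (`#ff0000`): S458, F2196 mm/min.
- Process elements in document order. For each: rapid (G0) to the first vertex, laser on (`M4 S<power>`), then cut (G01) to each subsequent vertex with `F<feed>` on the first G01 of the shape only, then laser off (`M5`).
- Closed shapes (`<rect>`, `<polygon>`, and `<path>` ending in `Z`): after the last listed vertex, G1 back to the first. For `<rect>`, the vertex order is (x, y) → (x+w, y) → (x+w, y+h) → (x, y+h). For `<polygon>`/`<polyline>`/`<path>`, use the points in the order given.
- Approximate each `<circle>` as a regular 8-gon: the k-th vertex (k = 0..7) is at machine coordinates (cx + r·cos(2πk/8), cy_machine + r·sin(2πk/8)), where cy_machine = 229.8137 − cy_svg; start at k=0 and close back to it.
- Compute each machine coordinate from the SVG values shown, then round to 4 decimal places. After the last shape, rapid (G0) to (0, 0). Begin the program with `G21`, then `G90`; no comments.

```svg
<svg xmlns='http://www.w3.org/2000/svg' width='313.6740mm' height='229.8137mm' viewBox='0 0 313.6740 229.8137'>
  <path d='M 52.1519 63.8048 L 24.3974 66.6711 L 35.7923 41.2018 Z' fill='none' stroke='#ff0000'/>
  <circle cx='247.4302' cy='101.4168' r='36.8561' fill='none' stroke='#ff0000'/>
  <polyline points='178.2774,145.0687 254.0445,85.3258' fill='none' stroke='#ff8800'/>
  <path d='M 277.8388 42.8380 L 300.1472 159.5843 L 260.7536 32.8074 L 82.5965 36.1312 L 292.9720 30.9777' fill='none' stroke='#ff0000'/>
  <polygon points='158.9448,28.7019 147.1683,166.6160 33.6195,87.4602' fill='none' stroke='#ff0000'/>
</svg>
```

G21
G90
G0 X52.1519 Y166.0089
M4 S458
G01 X24.3974 Y163.1426 F2196
G01 X35.7923 Y188.6119
G01 X52.1519 Y166.0089
M5
G0 X284.2863 Y128.3969
M4 S458
G01 X273.4914 Y154.4581 F2196
G01 X247.4302 Y165.2530
G01 X221.3690 Y154.4581
G01 X210.5741 Y128.3969
G01 X221.3690 Y102.3357
G01 X247.4302 Y91.5408
G01 X273.4914 Y102.3357
G01 X284.2863 Y128.3969
M5
G0 X178.2774 Y84.7450
M4 S394
G01 X254.0445 Y144.4879 F4433
M5
G0 X277.8388 Y186.9757
M4 S458
G01 X300.1472 Y70.2294 F2196
G01 X260.7536 Y197.0063
G01 X82.5965 Y193.6825
G01 X292.9720 Y198.8360
M5
G0 X158.9448 Y201.1118
M4 S458
G01 X147.1683 Y63.1977 F2196
G01 X33.6195 Y142.3535
G01 X158.9448 Y201.1118
M5
G0 X0.0000 Y0.0000

Since the viewBox matches the mm dimensions, user units are millimetres directly. The only transform is the Y-flip y_m = 229.8137 − y_svg.

Shape 1 is a regular polygon drawn with `<path>`. Its stroke #ff0000 means score at S458, F2196. After flipping Y the toolpath is (52.1519,166.0089) → (24.3974,163.1426) → (35.7923,188.6119) → (52.1519,166.0089), returning to the start.

Shape 2 is a circle drawn with `<circle>`. Its stroke #ff0000 means score at S458, F2196. After flipping Y the toolpath is (284.2863,128.3969) → (273.4914,154.4581) → (247.4302,165.2530) → (221.3690,154.4581) → (210.5741,128.3969) → (221.3690,102.3357) → (247.4302,91.5408) → (273.4914,102.3357) → (284.2863,128.3969), returning to the start.

Shape 3 is a line segment drawn with `<polyline>`. Its stroke #ff8800 means engrave at S394, F4433. After flipping Y the toolpath is (178.2774,84.7450) → (254.0445,144.4879).

Shape 4 is a open polyline drawn with `<path>`. Its stroke #ff0000 means score at S458, F2196. After flipping Y the toolpath is (277.8388,186.9757) → (300.1472,70.2294) → (260.7536,197.0063) → (82.5965,193.6825) → (292.9720,198.8360).

Shape 5 is a regular polygon drawn with `<polygon>`. Its stroke #ff0000 means score at S458, F2196. After flipping Y the toolpath is (158.9448,201.1118) → (147.1683,63.1977) → (33.6195,142.3535) → (158.9448,201.1118), returning to the start.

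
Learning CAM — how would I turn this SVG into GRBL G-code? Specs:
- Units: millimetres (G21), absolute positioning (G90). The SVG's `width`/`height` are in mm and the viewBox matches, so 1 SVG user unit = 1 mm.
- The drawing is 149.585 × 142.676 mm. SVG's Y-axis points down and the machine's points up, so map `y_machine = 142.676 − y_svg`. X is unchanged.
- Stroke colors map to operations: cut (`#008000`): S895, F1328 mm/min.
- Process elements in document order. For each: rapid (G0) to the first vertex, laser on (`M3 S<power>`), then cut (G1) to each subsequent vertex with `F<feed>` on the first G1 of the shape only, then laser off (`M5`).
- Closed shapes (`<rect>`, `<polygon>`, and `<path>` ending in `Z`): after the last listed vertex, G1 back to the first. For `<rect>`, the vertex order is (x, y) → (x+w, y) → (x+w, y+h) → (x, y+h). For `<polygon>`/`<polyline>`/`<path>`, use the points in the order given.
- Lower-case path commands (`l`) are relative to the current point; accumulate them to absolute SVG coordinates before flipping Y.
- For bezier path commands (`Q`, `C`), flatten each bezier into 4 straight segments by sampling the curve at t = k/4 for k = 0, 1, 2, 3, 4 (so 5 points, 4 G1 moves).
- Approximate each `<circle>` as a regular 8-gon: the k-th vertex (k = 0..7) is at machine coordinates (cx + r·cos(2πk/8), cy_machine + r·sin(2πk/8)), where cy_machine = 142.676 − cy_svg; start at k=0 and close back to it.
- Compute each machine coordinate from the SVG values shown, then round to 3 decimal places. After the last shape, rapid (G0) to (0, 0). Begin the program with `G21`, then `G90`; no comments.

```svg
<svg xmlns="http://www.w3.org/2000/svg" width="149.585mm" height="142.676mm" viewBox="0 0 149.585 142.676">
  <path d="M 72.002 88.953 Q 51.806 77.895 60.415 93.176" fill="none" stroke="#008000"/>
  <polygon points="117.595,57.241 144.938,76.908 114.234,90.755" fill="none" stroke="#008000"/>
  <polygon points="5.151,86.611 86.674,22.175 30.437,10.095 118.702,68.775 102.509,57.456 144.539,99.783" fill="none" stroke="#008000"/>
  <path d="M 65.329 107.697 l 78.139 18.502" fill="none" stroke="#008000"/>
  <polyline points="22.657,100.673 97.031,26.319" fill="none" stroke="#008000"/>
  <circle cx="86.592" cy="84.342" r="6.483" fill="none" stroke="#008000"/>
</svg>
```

viewBox `0 0 149.585 142.676` with mm width/height → 1 unit = 1 mm. Flip: y_m = 142.676 − y_svg.

**Shape 1** — `<path>` quadratic bezier, stroke `#008000` → cut (S895, F1328). Control points (SVG): P0=(72.002,88.953), P1=(51.806,77.895), P2=(60.415,93.176); sampled at t=k/4. Machine vertices: (72.002,53.723) → (63.704,57.606) → (59.007,58.196) → (57.911,55.494) → (60.415,49.500). Open path.

**Shape 2** — `<polygon>` regular polygon, stroke `#008000` → cut (S895, F1328). Machine vertices: (117.595,85.435) → (144.938,65.768) → (114.234,51.921) → (117.595,85.435). Closed: final G1 returns to the first vertex.

**Shape 3** — `<polygon>` closed polygon, stroke `#008000` → cut (S895, F1328). Machine vertices: (5.151,56.065) → (86.674,120.501) → (30.437,132.581) → (118.702,73.901) → (102.509,85.220) → (144.539,42.893) → (5.151,56.065). Closed: final G1 returns to the first vertex.

**Shape 4** — `<path>` line segment, stroke `#008000` → cut (S895, F1328). Machine vertices: (65.329,34.979) → (143.468,16.477). Open path.

**Shape 5** — `<polyline>` line segment, stroke `#008000` → cut (S895, F1328). Machine vertices: (22.657,42.003) → (97.031,116.357). Open path.

**Shape 6** — `<circle>` circle, stroke `#008000` → cut (S895, F1328). Machine vertices: (93.075,58.334) → (91.176,62.918) → (86.592,64.817) → (82.008,62.918) → (80.109,58.334) → (82.008,53.750) → (86.592,51.851) → (91.176,53.750) → (93.075,58.334). Closed: final G1 returns to the first vertex.

G21
G90
G0 X72.002 Y53.723
M3 S895
G1 X63.704 Y57.606 F1328
G1 X59.007 Y58.196
G1 X57.911 Y55.494
G1 X60.415 Y49.500
M5
G0 X117.595 Y85.435
M3 S895
G1 X144.938 Y65.768 F1328
G1 X114.234 Y51.921
G1 X117.595 Y85.435
M5
G0 X5.151 Y56.065
M3 S895
G1 X86.674 Y120.501 F1328
G1 X30.437 Y132.581
G1 X118.702 Y73.901
G1 X102.509 Y85.220
G1 X144.539 Y42.893
G1 X5.151 Y56.065
M5
G0 X65.329 Y34.979
M3 S895
G1 X143.468 Y16.477 F1328
M5
G0 X22.657 Y42.003
M3 S895
G1 X97.031 Y116.357 F1328
M5
G0 X93.075 Y58.334
M3 S895
G1 X91.176 Y62.918 F1328
G1 X86.592 Y64.817
G1 X82.008 Y62.918
G1 X80.109 Y58.334
G1 X82.008 Y53.750
G1 X86.592 Y51.851
G1 X91.176 Y53.750
G1 X93.075 Y58.334
M5
G0 X0.000 Y0.000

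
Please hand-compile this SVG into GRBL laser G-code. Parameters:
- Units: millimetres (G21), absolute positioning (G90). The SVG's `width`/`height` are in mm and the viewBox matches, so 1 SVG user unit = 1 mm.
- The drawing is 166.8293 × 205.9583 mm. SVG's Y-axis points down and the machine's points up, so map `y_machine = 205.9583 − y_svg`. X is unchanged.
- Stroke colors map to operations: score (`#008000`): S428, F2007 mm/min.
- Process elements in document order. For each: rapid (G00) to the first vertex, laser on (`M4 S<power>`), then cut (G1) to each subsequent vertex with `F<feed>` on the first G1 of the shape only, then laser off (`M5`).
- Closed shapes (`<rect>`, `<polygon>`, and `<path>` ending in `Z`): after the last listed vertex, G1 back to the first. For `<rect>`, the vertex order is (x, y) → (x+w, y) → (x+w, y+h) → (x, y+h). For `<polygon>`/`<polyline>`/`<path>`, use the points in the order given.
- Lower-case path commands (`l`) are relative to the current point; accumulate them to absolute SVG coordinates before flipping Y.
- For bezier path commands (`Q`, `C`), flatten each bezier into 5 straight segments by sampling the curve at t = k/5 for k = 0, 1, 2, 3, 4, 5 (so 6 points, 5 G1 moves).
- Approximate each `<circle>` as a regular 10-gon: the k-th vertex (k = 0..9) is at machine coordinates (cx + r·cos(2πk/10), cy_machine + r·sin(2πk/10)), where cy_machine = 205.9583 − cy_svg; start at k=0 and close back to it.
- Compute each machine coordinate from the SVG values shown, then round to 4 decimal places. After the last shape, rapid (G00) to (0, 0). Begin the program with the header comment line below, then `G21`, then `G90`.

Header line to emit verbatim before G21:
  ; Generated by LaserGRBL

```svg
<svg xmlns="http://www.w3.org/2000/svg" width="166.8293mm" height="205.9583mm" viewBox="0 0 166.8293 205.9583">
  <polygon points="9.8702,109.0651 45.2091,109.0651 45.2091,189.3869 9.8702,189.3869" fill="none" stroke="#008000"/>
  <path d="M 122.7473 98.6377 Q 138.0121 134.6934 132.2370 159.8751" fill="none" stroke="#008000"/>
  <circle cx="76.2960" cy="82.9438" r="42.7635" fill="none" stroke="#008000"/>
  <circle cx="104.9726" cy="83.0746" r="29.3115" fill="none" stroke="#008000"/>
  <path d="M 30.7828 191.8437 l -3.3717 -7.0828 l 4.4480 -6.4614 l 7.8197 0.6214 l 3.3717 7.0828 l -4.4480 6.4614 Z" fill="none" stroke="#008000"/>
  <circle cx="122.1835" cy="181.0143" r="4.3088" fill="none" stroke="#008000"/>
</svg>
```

viewBox `0 0 166.8293 205.9583` with mm width/height → 1 unit = 1 mm. Flip: y_m = 205.9583 − y_svg.

**Shape 1** — `<polygon>` rectangle, stroke `#008000` → score (S428, F2007). Machine vertices: (9.8702,96.8932) → (45.2091,96.8932) → (45.2091,16.5714) → (9.8702,16.5714) → (9.8702,96.8932). Closed: final G1 returns to the first vertex.

**Shape 2** — `<path>` quadratic bezier, stroke `#008000` → score (S428, F2007). Control points (SVG): P0=(122.7473,98.6377), P1=(138.0121,134.6934), P2=(132.2370,159.8751); sampled at t=k/5. Machine vertices: (122.7473,107.3206) → (128.0116,93.3333) → (131.5928,80.2159) → (133.4907,67.9684) → (133.7054,56.5908) → (132.2370,46.0832). Open path.

**Shape 3** — `<circle>` circle, stroke `#008000` → score (S428, F2007). Machine vertices: (119.0595,123.0145) → (110.8924,148.1503) → (89.5106,163.6850) → (63.0814,163.6850) → (41.6996,148.1503) → (33.5325,123.0145) → (41.6996,97.8787) → (63.0814,82.3440) → (89.5106,82.3440) → (110.8924,97.8787) → (119.0595,123.0145). Closed: final G1 returns to the first vertex.

**Shape 4** — `<circle>` circle, stroke `#008000` → score (S428, F2007). Machine vertices: (134.2841,122.8837) → (128.6861,140.1126) → (114.0304,150.7606) → (95.9148,150.7606) → (81.2591,140.1126) → (75.6611,122.8837) → (81.2591,105.6548) → (95.9148,95.0068) → (114.0304,95.0068) → (128.6861,105.6548) → (134.2841,122.8837). Closed: final G1 returns to the first vertex.

**Shape 5** — `<path>` regular polygon, stroke `#008000` → score (S428, F2007). Machine vertices: (30.7828,14.1146) → (27.4111,21.1974) → (31.8591,27.6588) → (39.6788,27.0374) → (43.0505,19.9546) → (38.6025,13.4932) → (30.7828,14.1146). Closed: final G1 returns to the first vertex.

**Shape 6** — `<circle>` circle, stroke `#008000` → score (S428, F2007). Machine vertices: (126.4923,24.9440) → (125.6694,27.4766) → (123.5150,29.0419) → (120.8520,29.0419) → (118.6976,27.4766) → (117.8747,24.9440) → (118.6976,22.4114) → (120.8520,20.8461) → (123.5150,20.8461) → (125.6694,22.4114) → (126.4923,24.9440). Closed: final G1 returns to the first vertex.

; Generated by LaserGRBL
G21
G90
G00 X9.8702 Y96.8932
M4 S428
G1 X45.2091 Y96.8932 F2007
G1 X45.2091 Y16.5714
G1 X9.8702 Y16.5714
G1 X9.8702 Y96.8932
M5
G00 X122.7473 Y107.3206
M4 S428
G1 X128.0116 Y93.3333 F2007
G1 X131.5928 Y80.2159
G1 X133.4907 Y67.9684
G1 X133.7054 Y56.5908
G1 X132.2370 Y46.0832
M5
G00 X119.0595 Y123.0145
M4 S428
G1 X110.8924 Y148.1503 F2007
G1 X89.5106 Y163.6850
G1 X63.0814 Y163.6850
G1 X41.6996 Y148.1503
G1 X33.5325 Y123.0145
G1 X41.6996 Y97.8787
G1 X63.0814 Y82.3440
G1 X89.5106 Y82.3440
G1 X110.8924 Y97.8787
G1 X119.0595 Y123.0145
M5
G00 X134.2841 Y122.8837
M4 S428
G1 X128.6861 Y140.1126 F2007
G1 X114.0304 Y150.7606
G1 X95.9148 Y150.7606
G1 X81.2591 Y140.1126
G1 X75.6611 Y122.8837
G1 X81.2591 Y105.6548
G1 X95.9148 Y95.0068
G1 X114.0304 Y95.0068
G1 X128.6861 Y105.6548
G1 X134.2841 Y122.8837
M5
G00 X30.7828 Y14.1146
M4 S428
G1 X27.4111 Y21.1974 F2007
G1 X31.8591 Y27.6588
G1 X39.6788 Y27.0374
G1 X43.0505 Y19.9546
G1 X38.6025 Y13.4932
G1 X30.7828 Y14.1146
M5
G00 X126.4923 Y24.9440
M4 S428
G1 X125.6694 Y27.4766 F2007
G1 X123.5150 Y29.0419
G1 X120.8520 Y29.0419
G1 X118.6976 Y27.4766
G1 X117.8747 Y24.9440
G1 X118.6976 Y22.4114
G1 X120.8520 Y20.8461
G1 X123.5150 Y20.8461
G1 X125.6694 Y22.4114
G1 X126.4923 Y24.9440
M5
G00 X0.0000 Y0.0000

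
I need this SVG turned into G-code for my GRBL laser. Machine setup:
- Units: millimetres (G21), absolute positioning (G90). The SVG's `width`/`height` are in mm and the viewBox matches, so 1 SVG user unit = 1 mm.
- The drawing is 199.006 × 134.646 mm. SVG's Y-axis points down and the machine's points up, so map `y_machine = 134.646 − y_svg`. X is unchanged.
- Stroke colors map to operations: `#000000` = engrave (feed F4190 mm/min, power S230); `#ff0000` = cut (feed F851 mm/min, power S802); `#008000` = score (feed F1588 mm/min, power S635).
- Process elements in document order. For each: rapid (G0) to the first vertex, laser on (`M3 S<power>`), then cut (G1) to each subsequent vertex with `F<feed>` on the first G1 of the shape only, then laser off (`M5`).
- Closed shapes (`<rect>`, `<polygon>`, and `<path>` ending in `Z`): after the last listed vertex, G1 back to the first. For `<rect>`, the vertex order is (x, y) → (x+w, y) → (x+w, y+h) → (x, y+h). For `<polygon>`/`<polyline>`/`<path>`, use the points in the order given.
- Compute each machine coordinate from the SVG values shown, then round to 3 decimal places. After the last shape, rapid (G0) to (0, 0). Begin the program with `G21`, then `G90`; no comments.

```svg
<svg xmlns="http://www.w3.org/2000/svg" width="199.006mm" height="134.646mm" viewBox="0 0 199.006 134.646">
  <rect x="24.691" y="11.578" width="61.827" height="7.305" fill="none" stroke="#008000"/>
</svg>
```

1 u = 1 mm; y_m = 134.646 − y.

[1] `<rect>` rectangle, #008000→score S635 F1588: (24.691,123.068) → (86.518,123.068) → (86.518,115.763) → (24.691,115.763) → (24.691,123.068) (closed)

G21
G90
G0 X24.691 Y123.068
M3 S635
G1 X86.518 Y123.068 F1588
G1 X86.518 Y115.763
G1 X24.691 Y115.763
G1 X24.691 Y123.068
M5
G0 X0.000 Y0.000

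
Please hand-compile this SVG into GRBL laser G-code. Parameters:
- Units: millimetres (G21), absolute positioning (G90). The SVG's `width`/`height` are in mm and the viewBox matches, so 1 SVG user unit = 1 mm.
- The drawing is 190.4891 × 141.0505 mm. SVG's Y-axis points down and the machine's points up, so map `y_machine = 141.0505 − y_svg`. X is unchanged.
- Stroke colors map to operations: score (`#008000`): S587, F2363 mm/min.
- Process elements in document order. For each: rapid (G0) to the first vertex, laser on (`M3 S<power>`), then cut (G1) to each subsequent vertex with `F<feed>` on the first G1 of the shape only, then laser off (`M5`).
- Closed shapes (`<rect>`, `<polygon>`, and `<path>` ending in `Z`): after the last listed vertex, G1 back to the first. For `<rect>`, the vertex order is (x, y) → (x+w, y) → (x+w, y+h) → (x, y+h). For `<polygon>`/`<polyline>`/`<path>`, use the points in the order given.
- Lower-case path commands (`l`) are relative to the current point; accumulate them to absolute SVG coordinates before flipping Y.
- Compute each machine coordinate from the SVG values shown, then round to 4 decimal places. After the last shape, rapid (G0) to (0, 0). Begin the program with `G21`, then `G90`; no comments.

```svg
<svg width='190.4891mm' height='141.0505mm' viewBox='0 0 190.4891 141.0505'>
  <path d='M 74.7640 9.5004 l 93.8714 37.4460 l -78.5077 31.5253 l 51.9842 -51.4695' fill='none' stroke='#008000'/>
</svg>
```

1 u = 1 mm; y_m = 141.0505 − y.

[1] `<path>` open polyline, #008000→score S587 F2363: (74.7640,131.5501) → (168.6354,94.1041) → (90.1277,62.5788) → (142.1119,114.0483)

G21
G90
G0 X74.7640 Y131.5501
M3 S587
G1 X168.6354 Y94.1041 F2363
G1 X90.1277 Y62.5788
G1 X142.1119 Y114.0483
M5
G0 X0.0000 Y0.0000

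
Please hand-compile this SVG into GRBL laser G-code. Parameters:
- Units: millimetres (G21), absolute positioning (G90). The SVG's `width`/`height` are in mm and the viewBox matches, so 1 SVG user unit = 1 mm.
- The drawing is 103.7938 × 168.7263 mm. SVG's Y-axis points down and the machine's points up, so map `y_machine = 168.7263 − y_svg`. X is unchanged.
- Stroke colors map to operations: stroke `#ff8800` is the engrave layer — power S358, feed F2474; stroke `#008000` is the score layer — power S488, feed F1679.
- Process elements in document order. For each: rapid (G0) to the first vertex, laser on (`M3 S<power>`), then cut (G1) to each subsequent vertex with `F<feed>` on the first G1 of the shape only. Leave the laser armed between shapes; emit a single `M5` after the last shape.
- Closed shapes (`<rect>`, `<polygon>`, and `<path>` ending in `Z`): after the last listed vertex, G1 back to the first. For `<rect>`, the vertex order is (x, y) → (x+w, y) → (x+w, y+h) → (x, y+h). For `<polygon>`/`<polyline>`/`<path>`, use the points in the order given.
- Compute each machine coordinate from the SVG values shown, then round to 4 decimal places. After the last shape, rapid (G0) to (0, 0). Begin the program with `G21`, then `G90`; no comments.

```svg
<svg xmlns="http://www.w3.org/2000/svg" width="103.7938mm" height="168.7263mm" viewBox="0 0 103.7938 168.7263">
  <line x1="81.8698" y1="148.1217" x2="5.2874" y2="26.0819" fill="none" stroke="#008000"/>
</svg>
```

viewBox `0 0 103.7938 168.7263` with mm width/height → 1 unit = 1 mm. Flip: y_m = 168.7263 − y_svg.

**Shape 1** — `<line>` line segment, stroke `#008000` → score (S488, F1679). Machine vertices: (81.8698,20.6046) → (5.2874,142.6444). Open path.

G21
G90
G0 X81.8698 Y20.6046
M3 S488
G1 X5.2874 Y142.6444 F1679
M5
G0 X0.0000 Y0.0000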